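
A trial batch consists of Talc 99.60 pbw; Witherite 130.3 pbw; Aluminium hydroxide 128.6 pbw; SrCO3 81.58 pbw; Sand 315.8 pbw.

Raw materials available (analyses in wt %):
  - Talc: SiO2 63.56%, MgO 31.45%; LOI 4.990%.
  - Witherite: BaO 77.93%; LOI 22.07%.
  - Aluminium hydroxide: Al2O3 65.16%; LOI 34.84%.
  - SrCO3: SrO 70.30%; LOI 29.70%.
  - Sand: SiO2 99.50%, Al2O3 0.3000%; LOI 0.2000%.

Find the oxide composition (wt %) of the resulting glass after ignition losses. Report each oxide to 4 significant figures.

Glass mass = 652.5 pbw (batch 755.9 − LOI 103.4).
Composition: SrO 8.790%, SiO2 57.86%, MgO 4.801%, Al2O3 12.99%, BaO 15.56%

All arithmetic carries full float precision at all times — in-progress results are shown (rounded to 4 significant digits) at each printed step — a single rounding yields each reported result — all derived quantities are recomputed from the batch weights per 652.5 pbw of glass in full float precision (the totals, glass mass, ignition loss, five oxide percentages, the yield) precisely as stated by question or answer.
Oxide-by-oxide delivered mass:
  SrO: 81.58·0.7030 = 57.35 pbw
  SiO2: 99.60·0.6356 + 315.8·0.9950 = 377.5 pbw
  MgO: 99.60·0.3145 = 31.32 pbw
  Al2O3: 128.6·0.6516 + 315.8·0.003000 = 84.74 pbw
  BaO: 130.3·0.7793 = 101.5 pbw
LOI: 99.60·0.04990 + 130.3·0.2207 + 128.6·0.3484 + 81.58·0.2970 + 315.8·0.002000 = 103.4 pbw
Glass = total batch minus LOI = 755.9 − 103.4 = 652.5 pbw (equal to the oxide-mass sum)
each wt % is 100 × oxide ÷ glass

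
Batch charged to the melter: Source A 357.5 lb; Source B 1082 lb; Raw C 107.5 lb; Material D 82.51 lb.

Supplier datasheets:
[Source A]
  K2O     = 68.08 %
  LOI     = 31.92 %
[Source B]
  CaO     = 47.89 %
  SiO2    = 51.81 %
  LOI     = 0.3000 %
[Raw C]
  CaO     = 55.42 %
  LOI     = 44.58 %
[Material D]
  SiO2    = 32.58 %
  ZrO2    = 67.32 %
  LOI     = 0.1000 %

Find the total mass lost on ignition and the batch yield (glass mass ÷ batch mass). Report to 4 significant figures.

LOI loss = 165.4 lb; glass = 1464 lb; yield = 89.85%

All internal work runs at full precision all the way through; working values are printed, with 4-significant-digit rounding, across the worked steps; every reported figure is rounded exactly once. The derived quantities are computed from the weighed amounts at 1464 lb of glass in full float precision (glass mass, the totals, LOI, yield, four oxide percentages), as given in either problem or answer.
Ignition loss by material:
  Source A: 357.5 × 0.3192 = 114.1 lb
  Source B: 1082 × 0.003000 = 3.246 lb
  Raw C: 107.5 × 0.4458 = 47.92 lb
  Material D: 82.51 × 0.001000 = 0.08251 lb
Total LOI = 165.4 lb
Glass = batch − LOI = 1630 − 165.4 = 1464 lb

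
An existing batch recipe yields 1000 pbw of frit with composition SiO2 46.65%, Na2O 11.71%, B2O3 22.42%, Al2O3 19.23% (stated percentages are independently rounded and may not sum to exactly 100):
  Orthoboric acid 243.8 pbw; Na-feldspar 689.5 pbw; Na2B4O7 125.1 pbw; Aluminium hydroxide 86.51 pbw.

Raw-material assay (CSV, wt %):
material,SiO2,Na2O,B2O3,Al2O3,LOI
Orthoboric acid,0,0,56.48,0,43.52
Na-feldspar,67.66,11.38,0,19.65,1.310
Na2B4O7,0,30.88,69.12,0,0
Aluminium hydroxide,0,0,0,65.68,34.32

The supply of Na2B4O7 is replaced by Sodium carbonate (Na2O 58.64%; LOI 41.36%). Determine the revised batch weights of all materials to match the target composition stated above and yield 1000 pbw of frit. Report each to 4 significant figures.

Revised batch per 1000 pbw frit:
  Orthoboric acid: 397.0 pbw
  Na-feldspar: 689.5 pbw
  Sodium carbonate: 65.89 pbw
  Aluminium hydroxide: 86.51 pbw
Total batch = 1239 pbw; LOI loss = 238.7 pbw

All arithmetic keeps exact precision at all times; rounding to 4 significant digits applies to each intermediate as printed; a single rounding finalizes each reported number — the derived quantities are recomputed from the batch weights per 1000 pbw of glass at full float precision (glass mass, four oxide percentages, totals, ignition loss, the yield) as written in the question or the answer.
Target oxide masses per 1000 pbw frit:
  SiO2: 46.65% × 1000 = 466.5 pbw
  Na2O: 11.71% × 1000 = 117.1 pbw
  B2O3: 22.42% × 1000 = 224.2 pbw
  Al2O3: 19.23% × 1000 = 192.3 pbw
Sums-versus-targets review with the batch weights as given, against the basis in use (summed amounts equal target values once rounding is allowed for):
  SiO2: 689.5·0.6766 = 466.5 pbw (target 466.5 pbw)
  Na2O: 689.5·0.1138 + 65.89·0.5864 = 117.1 pbw (target 117.1 pbw)
  B2O3: 397.0·0.5648 = 224.2 pbw (target 224.2 pbw)
  Al2O3: 689.5·0.1965 + 86.51·0.6568 = 192.3 pbw (target 192.3 pbw)
Glass-mass sanity pass: total batch − LOI = 1000 pbw (targets for the oxides total 1000 pbw; against the stated basis, 1000 pbw — a pure rounding effect).
Batch grand total — Σ batch = 1239 pbw; LOI loss = Σ batch·LOI = 238.7 pbw; the yield ratio, glass ÷ batch: 80.73%.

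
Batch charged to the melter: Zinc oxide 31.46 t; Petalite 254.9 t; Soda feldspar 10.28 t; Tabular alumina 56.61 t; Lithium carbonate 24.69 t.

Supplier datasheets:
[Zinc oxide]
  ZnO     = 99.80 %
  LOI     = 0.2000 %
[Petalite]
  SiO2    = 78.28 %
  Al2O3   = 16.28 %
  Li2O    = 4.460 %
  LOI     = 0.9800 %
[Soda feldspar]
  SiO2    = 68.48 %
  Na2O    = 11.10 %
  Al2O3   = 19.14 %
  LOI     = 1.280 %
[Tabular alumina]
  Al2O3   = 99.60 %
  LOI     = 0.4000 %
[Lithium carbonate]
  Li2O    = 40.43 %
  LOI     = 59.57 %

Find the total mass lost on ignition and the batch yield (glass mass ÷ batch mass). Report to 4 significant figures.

All internal work carries full precision all the way through — intermediates appear with 4-significant-digit rounding in the printout; each reported figure takes exactly one rounding; all derived quantities are re-derived at full precision (the totals, glass mass, five oxide percentages, LOI, the yield) from the weighed amounts on 360.3 t of glass, exactly as shown in question or answer.
Per-material ignition loss:
  Zinc oxide: 31.46 × 0.002000 = 0.06292 t
  Petalite: 254.9 × 0.009800 = 2.498 t
  Soda feldspar: 10.28 × 0.01280 = 0.1316 t
  Tabular alumina: 56.61 × 0.004000 = 0.2264 t
  Lithium carbonate: 24.69 × 0.5957 = 14.71 t
Total LOI = 17.63 t
Glass = batch − LOI = 377.9 − 17.63 = 360.3 t

LOI loss = 17.63 t; glass = 360.3 t; yield = 95.34%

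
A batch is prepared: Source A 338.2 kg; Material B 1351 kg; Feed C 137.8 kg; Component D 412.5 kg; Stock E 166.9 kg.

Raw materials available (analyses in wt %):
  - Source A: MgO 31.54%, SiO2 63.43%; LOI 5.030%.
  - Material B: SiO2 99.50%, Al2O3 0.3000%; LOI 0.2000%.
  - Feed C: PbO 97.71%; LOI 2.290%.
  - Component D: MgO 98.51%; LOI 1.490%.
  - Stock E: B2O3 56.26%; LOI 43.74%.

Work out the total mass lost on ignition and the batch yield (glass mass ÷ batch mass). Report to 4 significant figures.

Values along the way are printed, rounded to four significant digits, as written. All internal work maintains exact precision all the way through; a single rounding completes each reported value; all derived quantities, including glass mass, the five compositions, totals, the yield, LOI, are re-derived from the weighed amounts per 2304 kg of glass at full precision, as quoted within the problem or answer text.
LOI of each material in turn:
  Source A: 338.2 × 0.05030 = 17.01 kg
  Material B: 1351 × 0.002000 = 2.702 kg
  Feed C: 137.8 × 0.02290 = 3.156 kg
  Component D: 412.5 × 0.01490 = 6.146 kg
  Stock E: 166.9 × 0.4374 = 73.00 kg
Total LOI = 102.0 kg
Glass = batch − LOI = 2406 − 102.0 = 2304 kg

LOI loss = 102.0 kg; glass = 2304 kg; yield = 95.76%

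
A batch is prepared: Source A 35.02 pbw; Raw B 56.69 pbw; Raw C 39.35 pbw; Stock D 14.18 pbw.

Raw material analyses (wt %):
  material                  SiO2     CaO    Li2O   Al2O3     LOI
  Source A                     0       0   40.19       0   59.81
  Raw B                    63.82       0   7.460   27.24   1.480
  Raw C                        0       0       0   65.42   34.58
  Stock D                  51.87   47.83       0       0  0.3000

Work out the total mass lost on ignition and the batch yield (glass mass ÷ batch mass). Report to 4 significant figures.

The whole derivation carries exact precision at all times — values along the way are printed (rounded to four significant figures) in the printout — each reported figure receives exactly one rounding — the derived quantities, including ignition loss, yield, net glass mass, the four compositions, totals, are recomputed using the weight values at 109.8 pbw of glass at full float precision, as they appear in the problem or the answer.
Ignition loss by material:
  Source A: 35.02 × 0.5981 = 20.95 pbw
  Raw B: 56.69 × 0.01480 = 0.8390 pbw
  Raw C: 39.35 × 0.3458 = 13.61 pbw
  Stock D: 14.18 × 0.003000 = 0.04254 pbw
Total LOI = 35.43 pbw
Glass = batch − LOI = 145.2 − 35.43 = 109.8 pbw

LOI loss = 35.43 pbw; glass = 109.8 pbw; yield = 75.60%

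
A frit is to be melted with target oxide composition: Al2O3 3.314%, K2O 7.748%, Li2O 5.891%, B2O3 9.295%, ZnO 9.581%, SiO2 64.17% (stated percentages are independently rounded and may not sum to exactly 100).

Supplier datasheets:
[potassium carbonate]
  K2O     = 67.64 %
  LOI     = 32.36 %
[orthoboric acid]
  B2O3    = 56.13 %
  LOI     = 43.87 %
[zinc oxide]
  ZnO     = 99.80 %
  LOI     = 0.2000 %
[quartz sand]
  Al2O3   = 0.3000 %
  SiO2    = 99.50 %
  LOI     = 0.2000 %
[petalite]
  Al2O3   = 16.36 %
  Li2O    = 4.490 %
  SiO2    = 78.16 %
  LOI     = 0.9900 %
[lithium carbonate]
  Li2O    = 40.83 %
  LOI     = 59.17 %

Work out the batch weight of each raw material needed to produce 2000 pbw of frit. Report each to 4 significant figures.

All arithmetic holds exact precision all the way through — intermediates appear rounded to four significant digits when written out; each reported result is rounded once only — derived quantities, including the six compositions, the yield, net glass mass, the totals, ignition loss, are re-derived from the batch weights for 2000 pbw of glass at exact precision as given in the question or the answer.
The oxide mass targets at 2000 pbw frit:
  Al2O3: 3.314% × 2000 = 66.28 pbw
  K2O: 7.748% × 2000 = 155.0 pbw
  Li2O: 5.891% × 2000 = 117.8 pbw
  B2O3: 9.295% × 2000 = 185.9 pbw
  ZnO: 9.581% × 2000 = 191.6 pbw
  SiO2: 64.17% × 2000 = 1283 pbw
Mass-balance tally per oxide applying the batch weights above, under the basis named above (every target is met by its sum once rounding is allowed for):
  Al2O3: 985.8·0.003000 + 387.1·0.1636 = 66.29 pbw (target 66.28 pbw)
  K2O: 229.1·0.6764 = 155.0 pbw (target 155.0 pbw)
  Li2O: 387.1·0.04490 + 246.0·0.4083 = 117.8 pbw (target 117.8 pbw)
  B2O3: 331.2·0.5613 = 185.9 pbw (target 185.9 pbw)
  ZnO: 192.0·0.9980 = 191.6 pbw (target 191.6 pbw)
  SiO2: 985.8·0.9950 + 387.1·0.7816 = 1283 pbw (target 1283 pbw)
Auditing the glass mass value: total charge less LOI = 2000 pbw (summing oxide targets gives 2000 pbw; with the basis standing at 2000 pbw — rounding explains the deltas).
Whole-batch sum: Σ batch = 2371 pbw; ignition loss, Σ(batch × LOI) = 371.2 pbw; glass ÷ batch gives a yield of 84.35%.

Batch per 2000 pbw frit:
  potassium carbonate: 229.1 pbw
  orthoboric acid: 331.2 pbw
  zinc oxide: 192.0 pbw
  quartz sand: 985.8 pbw
  petalite: 387.1 pbw
  lithium carbonate: 246.0 pbw
Total batch = 2371 pbw; LOI loss = 371.2 pbw; yield = 84.35%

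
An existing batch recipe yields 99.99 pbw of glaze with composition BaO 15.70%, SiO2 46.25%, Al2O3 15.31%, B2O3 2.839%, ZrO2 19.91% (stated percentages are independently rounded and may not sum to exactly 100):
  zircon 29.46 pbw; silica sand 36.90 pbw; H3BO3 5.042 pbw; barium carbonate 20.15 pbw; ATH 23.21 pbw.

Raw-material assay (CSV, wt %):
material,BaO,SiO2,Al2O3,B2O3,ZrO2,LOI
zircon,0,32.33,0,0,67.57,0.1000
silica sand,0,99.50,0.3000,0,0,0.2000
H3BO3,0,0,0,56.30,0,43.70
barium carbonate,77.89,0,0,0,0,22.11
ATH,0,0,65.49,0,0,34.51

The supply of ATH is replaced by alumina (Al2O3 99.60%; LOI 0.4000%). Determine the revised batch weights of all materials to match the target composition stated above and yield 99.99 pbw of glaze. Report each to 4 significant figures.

The intermediate values appear (rounded to four significant figures) as written — full float precision is held through every step; every reported number takes just one rounding. All derived quantities (yield, five oxide percentages, glass mass, the totals, ignition loss) are re-derived using the weight values per 99.99 pbw of glass at full precision as quoted within problem or answer.
Oxide mass targets, per 99.99 pbw glaze:
  BaO: 15.70% × 99.99 = 15.70 pbw
  SiO2: 46.25% × 99.99 = 46.25 pbw
  Al2O3: 15.31% × 99.99 = 15.31 pbw
  B2O3: 2.839% × 99.99 = 2.839 pbw
  ZrO2: 19.91% × 99.99 = 19.91 pbw
Balance tally, oxide-wise, on the weights just shown, at the basis given (sums match the target masses given rounding of the digits):
  BaO: 20.15·0.7789 = 15.69 pbw (target 15.70 pbw)
  SiO2: 29.46·0.3233 + 36.90·0.9950 = 46.24 pbw (target 46.25 pbw)
  Al2O3: 36.90·0.003000 + 15.26·0.9960 = 15.31 pbw (target 15.31 pbw)
  B2O3: 5.042·0.5630 = 2.839 pbw (target 2.839 pbw)
  ZrO2: 29.46·0.6757 = 19.91 pbw (target 19.91 pbw)
Glass-mass closure: whole batch net of LOI = 99.99 pbw (the Σ of target masses is 100.0 pbw; the stated basis being 99.99 pbw — gaps are rounding artifacts).
Adding the batch up: Σ batch = 106.8 pbw; ignition loss, Σ(batch × LOI) = 6.823 pbw; as yield: glass ÷ batch → 93.61%.

Revised batch per 99.99 pbw glaze:
  zircon: 29.46 pbw
  silica sand: 36.90 pbw
  H3BO3: 5.042 pbw
  barium carbonate: 20.15 pbw
  alumina: 15.26 pbw
Total batch = 106.8 pbw; LOI loss = 6.823 pbw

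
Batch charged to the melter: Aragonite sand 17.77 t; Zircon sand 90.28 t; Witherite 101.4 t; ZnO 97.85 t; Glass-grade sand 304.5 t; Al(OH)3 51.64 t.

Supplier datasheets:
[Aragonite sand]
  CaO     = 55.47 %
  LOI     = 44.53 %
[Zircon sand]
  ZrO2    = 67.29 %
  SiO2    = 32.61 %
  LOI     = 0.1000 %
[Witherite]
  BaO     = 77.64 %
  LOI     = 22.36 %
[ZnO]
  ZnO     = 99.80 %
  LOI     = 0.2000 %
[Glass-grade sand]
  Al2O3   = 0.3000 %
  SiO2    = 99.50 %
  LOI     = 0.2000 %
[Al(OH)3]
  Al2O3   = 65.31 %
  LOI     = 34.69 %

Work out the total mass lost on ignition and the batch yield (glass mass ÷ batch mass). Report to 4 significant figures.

The intermediate values are printed, rounded to four significant figures, across the worked steps. Full precision is kept through every step — each reported number takes exactly one rounding; the derived quantities, which include net glass mass, yield, ignition loss, totals, the six compositions, are computed in full float precision, exactly as shown in either problem or answer, using the weight values on 614.0 t of glass.
LOI of each material in turn:
  Aragonite sand: 17.77 × 0.4453 = 7.913 t
  Zircon sand: 90.28 × 0.001000 = 0.09028 t
  Witherite: 101.4 × 0.2236 = 22.67 t
  ZnO: 97.85 × 0.002000 = 0.1957 t
  Glass-grade sand: 304.5 × 0.002000 = 0.6090 t
  Al(OH)3: 51.64 × 0.3469 = 17.91 t
Total LOI = 49.39 t
Glass = batch − LOI = 663.4 − 49.39 = 614.0 t

LOI loss = 49.39 t; glass = 614.0 t; yield = 92.55%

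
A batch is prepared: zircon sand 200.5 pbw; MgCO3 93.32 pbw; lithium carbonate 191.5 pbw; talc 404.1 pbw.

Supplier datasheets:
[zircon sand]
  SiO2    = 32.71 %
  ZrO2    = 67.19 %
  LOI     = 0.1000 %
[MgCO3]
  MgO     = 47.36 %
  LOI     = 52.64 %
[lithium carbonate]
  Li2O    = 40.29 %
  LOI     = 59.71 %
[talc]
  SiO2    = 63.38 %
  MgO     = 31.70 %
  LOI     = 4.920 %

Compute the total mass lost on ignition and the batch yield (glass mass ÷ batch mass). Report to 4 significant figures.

LOI loss = 183.6 pbw; glass = 705.9 pbw; yield = 79.36%

Every computation keeps full float precision at all times. Values along the way are shown rounded to four significant digits between the steps — a single rounding produces every reported value; derived quantities, including the four compositions, the yield, ignition loss, glass mass, the totals, are re-derived from the batch weights on 705.9 pbw of glass in exact precision precisely as stated by the problem or the answer.
Loss on ignition, line by line:
  zircon sand: 200.5 × 0.001000 = 0.2005 pbw
  MgCO3: 93.32 × 0.5264 = 49.12 pbw
  lithium carbonate: 191.5 × 0.5971 = 114.3 pbw
  talc: 404.1 × 0.04920 = 19.88 pbw
Total LOI = 183.6 pbw
Glass = batch − LOI = 889.4 − 183.6 = 705.9 pbw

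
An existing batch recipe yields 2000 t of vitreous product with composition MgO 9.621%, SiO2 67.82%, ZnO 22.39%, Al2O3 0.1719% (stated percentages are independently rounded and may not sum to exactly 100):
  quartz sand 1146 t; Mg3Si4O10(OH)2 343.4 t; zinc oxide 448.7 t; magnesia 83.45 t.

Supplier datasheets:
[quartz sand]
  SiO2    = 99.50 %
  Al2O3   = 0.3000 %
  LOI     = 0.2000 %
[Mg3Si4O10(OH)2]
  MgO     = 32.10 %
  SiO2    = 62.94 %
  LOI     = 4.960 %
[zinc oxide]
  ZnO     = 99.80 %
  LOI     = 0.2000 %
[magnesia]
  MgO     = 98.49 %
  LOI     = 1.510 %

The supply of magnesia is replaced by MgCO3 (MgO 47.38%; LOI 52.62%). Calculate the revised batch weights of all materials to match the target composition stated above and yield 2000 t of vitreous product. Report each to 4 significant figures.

Revised batch per 2000 t vitreous product:
  quartz sand: 1146 t
  Mg3Si4O10(OH)2: 343.4 t
  zinc oxide: 448.7 t
  MgCO3: 173.5 t
Total batch = 2112 t; LOI loss = 111.5 t

Intermediates are displayed with 4-significant-figure rounding at each printed step — the whole derivation maintains exact precision end to end. Every reported number sees exactly one rounding. The derived quantities, including net glass mass, totals, ignition loss, yield, four oxide percentages, are rebuilt from the weighed amounts at 2000 t of glass in exact precision as they appear in either problem or answer.
The oxide mass targets at 2000 t vitreous product:
  MgO: 9.621% × 2000 = 192.4 t
  SiO2: 67.82% × 2000 = 1356 t
  ZnO: 22.39% × 2000 = 447.8 t
  Al2O3: 0.1719% × 2000 = 3.438 t
A balance pass over the oxides, on the weights just shown, at the basis given (summed amounts equal target values up to rounding of the answer):
  MgO: 343.4·0.3210 + 173.5·0.4738 = 192.4 t (target 192.4 t)
  SiO2: 1146·0.9950 + 343.4·0.6294 = 1356 t (target 1356 t)
  ZnO: 448.7·0.9980 = 447.8 t (target 447.8 t)
  Al2O3: 1146·0.003000 = 3.438 t (target 3.438 t)
Consistency of the glass mass: batch total minus LOI = 2000 t (summing oxide targets gives 2000 t; basis as stated: 2000 t — a pure rounding effect).
Total batch = Σ batch = 2112 t; LOI loss = Σ batch·LOI = 111.5 t; yield = glass ÷ total batch = 94.72%.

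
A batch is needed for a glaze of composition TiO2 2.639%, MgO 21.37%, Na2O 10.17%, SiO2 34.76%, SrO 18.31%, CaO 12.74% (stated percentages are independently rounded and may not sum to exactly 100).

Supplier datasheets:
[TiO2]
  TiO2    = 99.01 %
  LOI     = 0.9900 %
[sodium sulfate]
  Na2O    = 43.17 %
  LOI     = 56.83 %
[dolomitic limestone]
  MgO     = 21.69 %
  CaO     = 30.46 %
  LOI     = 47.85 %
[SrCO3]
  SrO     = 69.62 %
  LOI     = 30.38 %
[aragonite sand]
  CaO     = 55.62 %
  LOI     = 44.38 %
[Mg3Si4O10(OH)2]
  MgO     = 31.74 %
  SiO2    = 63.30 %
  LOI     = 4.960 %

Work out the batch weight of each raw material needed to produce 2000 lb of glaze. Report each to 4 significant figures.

Batch per 2000 lb glaze:
  TiO2: 53.31 lb
  sodium sulfate: 471.2 lb
  dolomitic limestone: 363.4 lb
  SrCO3: 526.0 lb
  aragonite sand: 259.1 lb
  Mg3Si4O10(OH)2: 1098 lb
Total batch = 2771 lb; LOI loss = 771.4 lb; yield = 72.16%

All internal work maintains full precision from first step to last. Values along the way are shown (rounded to four significant digits) alongside each step; each reported number undergoes a single rounding; the derived quantities are re-derived in exact precision (six oxide percentages, net glass mass, LOI, the yield, totals) starting from the weights at 2000 lb of glass exactly as shown in problem or answer.
Target masses of each oxide per 2000 lb glaze:
  TiO2: 2.639% × 2000 = 52.78 lb
  MgO: 21.37% × 2000 = 427.4 lb
  Na2O: 10.17% × 2000 = 203.4 lb
  SiO2: 34.76% × 2000 = 695.2 lb
  SrO: 18.31% × 2000 = 366.2 lb
  CaO: 12.74% × 2000 = 254.8 lb
Checking each oxide sum from the weights as reported, versus the basis set out (sums match the target masses exact up to rounding of places):
  TiO2: 53.31·0.9901 = 52.78 lb (target 52.78 lb)
  MgO: 363.4·0.2169 + 1098·0.3174 = 427.3 lb (target 427.4 lb)
  Na2O: 471.2·0.4317 = 203.4 lb (target 203.4 lb)
  SiO2: 1098·0.6330 = 695.0 lb (target 695.2 lb)
  SrO: 526.0·0.6962 = 366.2 lb (target 366.2 lb)
  CaO: 363.4·0.3046 + 259.1·0.5562 = 254.8 lb (target 254.8 lb)
Auditing the glass mass value: net batch after ignition = 2000 lb (per-oxide target masses sum to 2000 lb; versus the stated basis of 2000 lb — any gap is answer rounding).
Adding the batch up: Σ batch = 2771 lb; ignition loss, Σ(batch × LOI) = 771.4 lb; the yield ratio, glass ÷ batch: 72.16%.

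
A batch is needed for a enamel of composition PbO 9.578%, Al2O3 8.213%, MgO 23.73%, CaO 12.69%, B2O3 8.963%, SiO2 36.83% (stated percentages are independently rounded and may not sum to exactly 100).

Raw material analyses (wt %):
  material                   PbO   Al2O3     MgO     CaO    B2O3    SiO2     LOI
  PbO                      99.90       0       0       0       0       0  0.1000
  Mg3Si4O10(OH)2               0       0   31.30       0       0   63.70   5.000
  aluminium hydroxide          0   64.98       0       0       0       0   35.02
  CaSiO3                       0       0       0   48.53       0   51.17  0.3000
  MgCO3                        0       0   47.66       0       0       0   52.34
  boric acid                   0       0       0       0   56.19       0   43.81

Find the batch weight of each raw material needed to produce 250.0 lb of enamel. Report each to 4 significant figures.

Batch per 250.0 lb enamel:
  PbO: 23.97 lb
  Mg3Si4O10(OH)2: 92.03 lb
  aluminium hydroxide: 31.60 lb
  CaSiO3: 65.37 lb
  MgCO3: 64.04 lb
  boric acid: 39.88 lb
Total batch = 316.9 lb; LOI loss = 66.88 lb; yield = 78.90%

Each numeric step carries full precision in all steps; working values appear, with 4-significant-figure rounding, in the working. Every reported value takes a single rounding. The derived quantities, including net glass mass, the yield, LOI, six oxide percentages, the totals, are carried from the batch weights per 250.0 lb of glass in full float precision as they appear in the problem or the answer.
Target masses of each oxide per 250.0 lb enamel:
  PbO: 9.578% × 250.0 = 23.94 lb
  Al2O3: 8.213% × 250.0 = 20.53 lb
  MgO: 23.73% × 250.0 = 59.32 lb
  CaO: 12.69% × 250.0 = 31.72 lb
  B2O3: 8.963% × 250.0 = 22.41 lb
  SiO2: 36.83% × 250.0 = 92.08 lb
Sums-versus-targets review from the weights as reported, for the quoted basis mass (summed amounts equal target values once rounding is allowed for):
  PbO: 23.97·0.9990 = 23.95 lb (target 23.94 lb)
  Al2O3: 31.60·0.6498 = 20.53 lb (target 20.53 lb)
  MgO: 92.03·0.3130 + 64.04·0.4766 = 59.33 lb (target 59.32 lb)
  CaO: 65.37·0.4853 = 31.72 lb (target 31.72 lb)
  B2O3: 39.88·0.5619 = 22.41 lb (target 22.41 lb)
  SiO2: 92.03·0.6370 + 65.37·0.5117 = 92.07 lb (target 92.08 lb)
Glass mass check: whole batch net of LOI = 250.0 lb (the Σ of target masses is 250.0 lb; basis as stated: 250.0 lb — differing by rounding only).
Batch grand total — Σ batch = 316.9 lb; Σ batch·LOI gives LOI loss = 66.88 lb; yield: glass divided by total = 78.90%.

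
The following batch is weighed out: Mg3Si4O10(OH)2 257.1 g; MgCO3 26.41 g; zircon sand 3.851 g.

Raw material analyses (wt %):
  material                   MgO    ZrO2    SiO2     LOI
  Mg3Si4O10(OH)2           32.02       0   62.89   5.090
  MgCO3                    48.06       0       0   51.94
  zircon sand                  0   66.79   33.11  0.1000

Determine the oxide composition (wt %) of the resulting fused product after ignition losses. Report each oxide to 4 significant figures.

Glass mass = 260.6 g (batch 287.4 − LOI 26.81).
Composition: MgO 36.47%, ZrO2 0.9872%, SiO2 62.55%

Working values are displayed (rounded to four significant digits) in the working; the working math keeps exact precision at every stage — each reported number sees exactly one rounding — the derived quantities are rebuilt at exact precision (the three compositions, yield, net glass mass, totals, LOI) using the weight values at 260.6 g of glass exactly as shown in the problem or answer text.
Oxide-by-oxide delivered mass:
  MgO: 257.1·0.3202 + 26.41·0.4806 = 95.02 g
  ZrO2: 3.851·0.6679 = 2.572 g
  SiO2: 257.1·0.6289 + 3.851·0.3311 = 163.0 g
LOI: 257.1·0.05090 + 26.41·0.5194 + 3.851·0.001000 = 26.81 g
Net of LOI, the glass mass = 287.4 − 26.81 = 260.6 g (consistent with Σ oxide mass)
each oxide over glass, ×100, is wt %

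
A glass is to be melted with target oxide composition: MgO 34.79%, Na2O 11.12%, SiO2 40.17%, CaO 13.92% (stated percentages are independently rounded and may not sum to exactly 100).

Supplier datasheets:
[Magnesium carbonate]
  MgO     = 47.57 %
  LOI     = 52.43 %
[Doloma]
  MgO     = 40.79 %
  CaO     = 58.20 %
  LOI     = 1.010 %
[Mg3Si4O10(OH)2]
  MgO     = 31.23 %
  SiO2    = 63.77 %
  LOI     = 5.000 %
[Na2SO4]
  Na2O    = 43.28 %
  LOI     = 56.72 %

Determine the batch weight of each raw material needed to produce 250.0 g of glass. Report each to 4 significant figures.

Every computation maintains full float precision all the way through; the intermediate values are shown rounded to four significant digits on the page. Exactly one rounding lands on each reported figure — the derived quantities (LOI, net glass mass, the yield, the totals, the four compositions) are re-derived in exact precision from the batch weights at 250.0 g of glass, as given in the problem or answer text.
Oxide mass targets, per 250.0 g glass:
  MgO: 34.79% × 250.0 = 86.98 g
  Na2O: 11.12% × 250.0 = 27.80 g
  SiO2: 40.17% × 250.0 = 100.4 g
  CaO: 13.92% × 250.0 = 34.80 g
Per-oxide balance check on the weights just shown, per the basis as stated (oxide sums agree with the targets net of answer rounding effects):
  MgO: 28.18·0.4757 + 59.79·0.4079 + 157.5·0.3123 = 86.98 g (target 86.98 g)
  Na2O: 64.23·0.4328 = 27.80 g (target 27.80 g)
  SiO2: 157.5·0.6377 = 100.4 g (target 100.4 g)
  CaO: 59.79·0.5820 = 34.80 g (target 34.80 g)
The glass-mass cross-check: total charge less LOI = 250.0 g (the targets, summed, come to 250.0 g; versus the stated basis of 250.0 g — differing by rounding only).
Batch total: Σ batch = 309.7 g; LOI removed, Σ of batch·LOI: 59.68 g; glass ÷ batch gives a yield of 80.73%.

Batch per 250.0 g glass:
  Magnesium carbonate: 28.18 g
  Doloma: 59.79 g
  Mg3Si4O10(OH)2: 157.5 g
  Na2SO4: 64.23 g
Total batch = 309.7 g; LOI loss = 59.68 g; yield = 80.73%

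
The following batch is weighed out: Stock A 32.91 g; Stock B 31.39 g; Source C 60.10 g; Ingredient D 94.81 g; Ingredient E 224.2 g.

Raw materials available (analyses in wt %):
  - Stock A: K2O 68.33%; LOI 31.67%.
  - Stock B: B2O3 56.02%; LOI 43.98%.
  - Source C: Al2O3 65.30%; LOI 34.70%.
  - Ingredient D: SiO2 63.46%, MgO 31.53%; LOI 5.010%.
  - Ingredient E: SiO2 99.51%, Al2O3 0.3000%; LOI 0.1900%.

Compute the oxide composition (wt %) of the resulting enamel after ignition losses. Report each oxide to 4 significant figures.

All internal work carries exact precision from start to finish — mid-chain values are shown rounded to 4 significant digits when written out; exactly one rounding is applied to each reported value; the derived quantities, including ignition loss, five oxide percentages, the yield, the totals, net glass mass, are rebuilt from the weighed amounts at 393.2 g of glass in full float precision as given in the question or the answer.
Mass of each oxide from the mix:
  SiO2: 94.81·0.6346 + 224.2·0.9951 = 283.3 g
  Al2O3: 60.10·0.6530 + 224.2·0.003000 = 39.92 g
  MgO: 94.81·0.3153 = 29.89 g
  B2O3: 31.39·0.5602 = 17.58 g
  K2O: 32.91·0.6833 = 22.49 g
LOI: 32.91·0.3167 + 31.39·0.4398 + 60.10·0.3470 + 94.81·0.05010 + 224.2·0.001900 = 50.26 g
batch − LOI leaves glass = 443.4 − 50.26 = 393.2 g (= Σ oxide masses)
each oxide over glass, ×100, is wt %

Glass mass = 393.2 g (batch 443.4 − LOI 50.26).
Composition: SiO2 72.05%, Al2O3 10.15%, MgO 7.604%, B2O3 4.473%, K2O 5.720%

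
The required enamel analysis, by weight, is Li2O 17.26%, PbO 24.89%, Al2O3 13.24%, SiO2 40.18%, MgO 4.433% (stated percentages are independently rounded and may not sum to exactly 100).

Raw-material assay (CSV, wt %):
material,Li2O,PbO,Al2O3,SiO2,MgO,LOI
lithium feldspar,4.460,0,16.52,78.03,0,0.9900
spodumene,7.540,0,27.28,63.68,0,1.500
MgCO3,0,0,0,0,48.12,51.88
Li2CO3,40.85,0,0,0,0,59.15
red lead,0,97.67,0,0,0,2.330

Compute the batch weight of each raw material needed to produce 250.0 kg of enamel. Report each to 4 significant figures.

All arithmetic maintains full float precision from first step to last — values along the way are displayed (rounded to four significant digits) as written — exactly one rounding lands on every reported result; all derived quantities (the yield, the totals, the five compositions, LOI, net glass mass) are computed from the weighed amounts on 250.0 kg of glass in full precision exactly as printed in problem or answer.
Target masses of each oxide per 250.0 kg enamel:
  Li2O: 17.26% × 250.0 = 43.15 kg
  PbO: 24.89% × 250.0 = 62.22 kg
  Al2O3: 13.24% × 250.0 = 33.10 kg
  SiO2: 40.18% × 250.0 = 100.4 kg
  MgO: 4.433% × 250.0 = 11.08 kg
Mass-balance tally per oxide given the weights on record, relative to the basis at hand (delivered sums recover each target within answer rounding):
  Li2O: 58.74·0.04460 + 85.76·0.07540 + 83.39·0.4085 = 43.15 kg (target 43.15 kg)
  PbO: 63.71·0.9767 = 62.23 kg (target 62.22 kg)
  Al2O3: 58.74·0.1652 + 85.76·0.2728 = 33.10 kg (target 33.10 kg)
  SiO2: 58.74·0.7803 + 85.76·0.6368 = 100.4 kg (target 100.4 kg)
  MgO: 23.03·0.4812 = 11.08 kg (target 11.08 kg)
Glass mass check: net batch after ignition = 250.0 kg (the targets, summed, come to 250.0 kg; basis as stated: 250.0 kg — a pure rounding effect).
Whole-batch sum: Σ batch = 314.6 kg; LOI removed, Σ of batch·LOI: 64.63 kg; yield, glass over the total, = 79.46%.

Batch per 250.0 kg enamel:
  lithium feldspar: 58.74 kg
  spodumene: 85.76 kg
  MgCO3: 23.03 kg
  Li2CO3: 83.39 kg
  red lead: 63.71 kg
Total batch = 314.6 kg; LOI loss = 64.63 kg; yield = 79.46%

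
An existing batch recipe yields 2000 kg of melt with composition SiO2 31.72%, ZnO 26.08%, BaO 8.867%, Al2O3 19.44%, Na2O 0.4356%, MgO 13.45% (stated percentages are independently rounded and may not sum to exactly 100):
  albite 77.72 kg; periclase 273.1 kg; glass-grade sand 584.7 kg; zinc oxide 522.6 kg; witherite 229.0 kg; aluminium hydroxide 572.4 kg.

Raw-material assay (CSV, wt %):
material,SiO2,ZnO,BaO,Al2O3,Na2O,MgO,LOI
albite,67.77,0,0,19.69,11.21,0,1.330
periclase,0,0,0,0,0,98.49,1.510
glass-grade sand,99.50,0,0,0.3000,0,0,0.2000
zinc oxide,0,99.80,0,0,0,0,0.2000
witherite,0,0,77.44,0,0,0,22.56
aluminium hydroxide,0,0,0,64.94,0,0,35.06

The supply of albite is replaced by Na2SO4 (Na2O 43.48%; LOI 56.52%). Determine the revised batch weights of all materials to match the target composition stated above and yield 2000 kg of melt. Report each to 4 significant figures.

Intermediates are printed rounded to 4 significant figures as written; all internal work keeps full precision from start to finish. Every reported number is rounded a single time. All derived quantities are rebuilt from the weighed amounts at 2000 kg of glass in exact precision (LOI, the six compositions, the totals, the yield, glass mass) precisely as stated by problem or answer.
Target oxide masses per 2000 kg melt:
  SiO2: 31.72% × 2000 = 634.4 kg
  ZnO: 26.08% × 2000 = 521.6 kg
  BaO: 8.867% × 2000 = 177.3 kg
  Al2O3: 19.44% × 2000 = 388.8 kg
  Na2O: 0.4356% × 2000 = 8.712 kg
  MgO: 13.45% × 2000 = 269.0 kg
Checking each oxide sum from the weights as reported, versus the basis set out (every target is met by its sum up to rounding of the answer):
  SiO2: 637.6·0.9950 = 634.4 kg (target 634.4 kg)
  ZnO: 522.6·0.9980 = 521.6 kg (target 521.6 kg)
  BaO: 229.0·0.7744 = 177.3 kg (target 177.3 kg)
  Al2O3: 637.6·0.003000 + 595.8·0.6494 = 388.8 kg (target 388.8 kg)
  Na2O: 20.04·0.4348 = 8.713 kg (target 8.712 kg)
  MgO: 273.1·0.9849 = 269.0 kg (target 269.0 kg)
Auditing the glass mass value: total charge less LOI = 2000 kg (per-oxide target masses sum to 2000 kg; basis as stated: 2000 kg — differing by rounding only).
Adding the batch up: Σ batch = 2278 kg; LOI loss = Σ batch·LOI = 278.3 kg; the yield ratio, glass ÷ batch: 87.78%.

Revised batch per 2000 kg melt:
  Na2SO4: 20.04 kg
  periclase: 273.1 kg
  glass-grade sand: 637.6 kg
  zinc oxide: 522.6 kg
  witherite: 229.0 kg
  aluminium hydroxide: 595.8 kg
Total batch = 2278 kg; LOI loss = 278.3 kg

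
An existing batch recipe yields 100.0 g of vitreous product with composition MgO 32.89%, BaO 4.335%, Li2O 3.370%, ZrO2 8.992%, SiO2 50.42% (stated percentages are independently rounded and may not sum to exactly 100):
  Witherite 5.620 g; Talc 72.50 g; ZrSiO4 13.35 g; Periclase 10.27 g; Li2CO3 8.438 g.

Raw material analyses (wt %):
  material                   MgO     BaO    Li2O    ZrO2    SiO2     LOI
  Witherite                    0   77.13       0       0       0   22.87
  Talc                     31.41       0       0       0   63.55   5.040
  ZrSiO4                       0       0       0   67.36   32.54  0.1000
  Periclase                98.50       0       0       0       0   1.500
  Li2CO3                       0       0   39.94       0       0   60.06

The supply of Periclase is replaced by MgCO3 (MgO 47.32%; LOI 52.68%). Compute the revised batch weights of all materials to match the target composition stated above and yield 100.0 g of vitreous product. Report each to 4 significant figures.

Revised batch per 100.0 g vitreous product:
  Witherite: 5.620 g
  Talc: 72.50 g
  ZrSiO4: 13.35 g
  MgCO3: 21.38 g
  Li2CO3: 8.438 g
Total batch = 121.3 g; LOI loss = 21.28 g

The intermediate values are displayed rounded to 4 significant figures — exact precision is carried at each step — exactly one rounding lands on every reported value; derived quantities are rebuilt at full float precision (the five compositions, glass mass, the totals, LOI, yield) from the batch weights on 100.0 g of glass as set out in the problem or the answer.
Per-oxide target masses for 100.0 g vitreous product:
  MgO: 32.89% × 100.0 = 32.89 g
  BaO: 4.335% × 100.0 = 4.335 g
  Li2O: 3.370% × 100.0 = 3.370 g
  ZrO2: 8.992% × 100.0 = 8.992 g
  SiO2: 50.42% × 100.0 = 50.42 g
Per-oxide balance check on the weights just shown, against the basis in use (sum by sum, the targets are met net of answer rounding effects):
  MgO: 72.50·0.3141 + 21.38·0.4732 = 32.89 g (target 32.89 g)
  BaO: 5.620·0.7713 = 4.335 g (target 4.335 g)
  Li2O: 8.438·0.3994 = 3.370 g (target 3.370 g)
  ZrO2: 13.35·0.6736 = 8.993 g (target 8.992 g)
  SiO2: 72.50·0.6355 + 13.35·0.3254 = 50.42 g (target 50.42 g)
Consistency of the glass mass: whole batch net of LOI = 100.0 g (oxide target masses add up to 100.0 g; the stated basis being 100.0 g — any gap is answer rounding).
Adding the batch up: Σ batch = 121.3 g; ignition loss, Σ(batch × LOI) = 21.28 g; as yield: glass ÷ batch → 82.45%.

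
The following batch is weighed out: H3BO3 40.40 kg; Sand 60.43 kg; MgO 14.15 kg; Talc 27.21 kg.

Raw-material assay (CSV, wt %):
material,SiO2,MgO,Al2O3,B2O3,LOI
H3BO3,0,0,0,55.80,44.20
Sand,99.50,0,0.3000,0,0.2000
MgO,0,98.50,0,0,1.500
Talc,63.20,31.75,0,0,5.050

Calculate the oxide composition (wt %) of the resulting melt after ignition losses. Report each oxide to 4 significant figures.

All arithmetic maintains full float precision at each step — values along the way are shown (rounded to four significant digits) in the working; every reported figure carries a single rounding. All derived quantities (LOI, yield, the totals, net glass mass, the four compositions) are recomputed from the batch weights per 122.6 kg of glass at full float precision, as they appear in the question or the answer.
Oxide-by-oxide delivered mass:
  SiO2: 60.43·0.9950 + 27.21·0.6320 = 77.32 kg
  MgO: 14.15·0.9850 + 27.21·0.3175 = 22.58 kg
  Al2O3: 60.43·0.003000 = 0.1813 kg
  B2O3: 40.40·0.5580 = 22.54 kg
LOI: 40.40·0.4420 + 60.43·0.002000 + 14.15·0.01500 + 27.21·0.05050 = 19.56 kg
The glass mass, total less LOI, = 142.2 − 19.56 = 122.6 kg (= Σ oxide masses)
wt % = 100 × oxide mass / glass mass

Glass mass = 122.6 kg (batch 142.2 − LOI 19.56).
Composition: SiO2 63.06%, MgO 18.41%, Al2O3 0.1478%, B2O3 18.38%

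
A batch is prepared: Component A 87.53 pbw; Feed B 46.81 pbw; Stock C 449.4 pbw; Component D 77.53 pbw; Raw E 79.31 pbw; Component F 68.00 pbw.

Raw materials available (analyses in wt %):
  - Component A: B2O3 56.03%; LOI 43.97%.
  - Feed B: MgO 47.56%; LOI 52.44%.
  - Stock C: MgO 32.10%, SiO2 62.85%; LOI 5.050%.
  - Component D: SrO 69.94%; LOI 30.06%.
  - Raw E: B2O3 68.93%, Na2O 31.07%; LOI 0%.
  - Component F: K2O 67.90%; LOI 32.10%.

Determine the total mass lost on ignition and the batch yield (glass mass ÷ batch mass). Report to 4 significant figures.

LOI loss = 130.9 pbw; glass = 677.7 pbw; yield = 83.82%

The intermediate values are displayed rounded to 4 significant digits when written out — every computation keeps full float precision through every step; a single rounding yields every reported figure; the derived quantities are re-derived using the weight values on 677.7 pbw of glass in full float precision (ignition loss, net glass mass, six oxide percentages, totals, the yield) as set out in problem or answer.
LOI of each material in turn:
  Component A: 87.53 × 0.4397 = 38.49 pbw
  Feed B: 46.81 × 0.5244 = 24.55 pbw
  Stock C: 449.4 × 0.05050 = 22.69 pbw
  Component D: 77.53 × 0.3006 = 23.31 pbw
  Raw E: 79.31 × 0 = 0 pbw
  Component F: 68.00 × 0.3210 = 21.83 pbw
Total LOI = 130.9 pbw
Glass = batch − LOI = 808.6 − 130.9 = 677.7 pbw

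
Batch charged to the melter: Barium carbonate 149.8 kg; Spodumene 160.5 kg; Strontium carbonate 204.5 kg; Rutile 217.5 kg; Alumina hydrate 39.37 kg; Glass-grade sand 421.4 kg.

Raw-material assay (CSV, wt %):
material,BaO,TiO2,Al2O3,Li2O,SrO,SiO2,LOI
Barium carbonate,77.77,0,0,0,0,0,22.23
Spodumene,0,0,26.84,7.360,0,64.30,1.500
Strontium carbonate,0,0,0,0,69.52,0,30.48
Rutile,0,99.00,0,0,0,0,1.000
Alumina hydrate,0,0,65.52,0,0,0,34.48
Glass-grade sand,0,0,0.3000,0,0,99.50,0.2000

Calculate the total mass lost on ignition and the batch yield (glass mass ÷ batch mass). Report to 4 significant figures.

LOI loss = 114.6 kg; glass = 1078 kg; yield = 90.39%

Exact precision is maintained through the solve — working values are printed (rounded to four significant figures) between the steps — every reported figure takes a single rounding; derived quantities are recomputed in full float precision (the six compositions, net glass mass, LOI, yield, totals) from the batch weights for 1078 kg of glass, as written in the question or the answer.
Material-by-material LOI:
  Barium carbonate: 149.8 × 0.2223 = 33.30 kg
  Spodumene: 160.5 × 0.01500 = 2.407 kg
  Strontium carbonate: 204.5 × 0.3048 = 62.33 kg
  Rutile: 217.5 × 0.01000 = 2.175 kg
  Alumina hydrate: 39.37 × 0.3448 = 13.57 kg
  Glass-grade sand: 421.4 × 0.002000 = 0.8428 kg
Total LOI = 114.6 kg
Glass = batch − LOI = 1193 − 114.6 = 1078 kg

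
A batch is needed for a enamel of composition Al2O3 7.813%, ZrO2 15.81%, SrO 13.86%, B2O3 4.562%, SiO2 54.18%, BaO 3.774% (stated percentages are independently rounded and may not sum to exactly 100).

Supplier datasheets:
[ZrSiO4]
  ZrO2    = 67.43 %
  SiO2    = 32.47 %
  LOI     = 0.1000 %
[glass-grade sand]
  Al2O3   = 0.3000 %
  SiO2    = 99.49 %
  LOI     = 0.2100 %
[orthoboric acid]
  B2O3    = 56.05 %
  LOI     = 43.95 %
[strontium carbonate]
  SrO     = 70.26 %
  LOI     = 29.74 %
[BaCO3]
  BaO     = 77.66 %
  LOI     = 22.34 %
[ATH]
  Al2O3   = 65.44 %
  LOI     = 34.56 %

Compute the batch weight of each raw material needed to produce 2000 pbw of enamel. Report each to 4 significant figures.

Intermediates appear, rounded to four significant digits, when written out; the whole derivation maintains exact precision end to end. Every reported result is rounded once only — derived quantities, which include glass mass, the six compositions, LOI, the totals, yield, are re-derived in exact precision, as quoted within the problem or answer text, from the batch weights for 2000 pbw of glass.
Oxide-by-oxide targets in 2000 pbw enamel:
  Al2O3: 7.813% × 2000 = 156.3 pbw
  ZrO2: 15.81% × 2000 = 316.2 pbw
  SrO: 13.86% × 2000 = 277.2 pbw
  B2O3: 4.562% × 2000 = 91.24 pbw
  SiO2: 54.18% × 2000 = 1084 pbw
  BaO: 3.774% × 2000 = 75.48 pbw
Mass-balance tally per oxide per the reported batch figures, per the basis as stated (each sum matches its target mass net of answer rounding effects):
  Al2O3: 936.1·0.003000 + 234.5·0.6544 = 156.3 pbw (target 156.3 pbw)
  ZrO2: 468.9·0.6743 = 316.2 pbw (target 316.2 pbw)
  SrO: 394.5·0.7026 = 277.2 pbw (target 277.2 pbw)
  B2O3: 162.8·0.5605 = 91.25 pbw (target 91.24 pbw)
  SiO2: 468.9·0.3247 + 936.1·0.9949 = 1084 pbw (target 1084 pbw)
  BaO: 97.19·0.7766 = 75.48 pbw (target 75.48 pbw)
Glass-mass closure: total batch − LOI = 2000 pbw (targets for the oxides total 2000 pbw; the stated basis being 2000 pbw — a pure rounding effect).
Batch grand total — Σ batch = 2294 pbw; loss to ignition Σ batch·LOI = 294.1 pbw; yield = glass ÷ total batch = 87.18%.

Batch per 2000 pbw enamel:
  ZrSiO4: 468.9 pbw
  glass-grade sand: 936.1 pbw
  orthoboric acid: 162.8 pbw
  strontium carbonate: 394.5 pbw
  BaCO3: 97.19 pbw
  ATH: 234.5 pbw
Total batch = 2294 pbw; LOI loss = 294.1 pbw; yield = 87.18%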